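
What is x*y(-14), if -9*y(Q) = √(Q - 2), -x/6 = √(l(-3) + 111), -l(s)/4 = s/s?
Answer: 8*I*√107/3 ≈ 27.584*I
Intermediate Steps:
l(s) = -4 (l(s) = -4*s/s = -4*1 = -4)
x = -6*√107 (x = -6*√(-4 + 111) = -6*√107 ≈ -62.064)
y(Q) = -√(-2 + Q)/9 (y(Q) = -√(Q - 2)/9 = -√(-2 + Q)/9)
x*y(-14) = (-6*√107)*(-√(-2 - 14)/9) = (-6*√107)*(-4*I/9) = 8*I*√107/3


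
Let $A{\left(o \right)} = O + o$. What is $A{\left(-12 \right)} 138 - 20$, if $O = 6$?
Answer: $-848$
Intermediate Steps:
$A{\left(o \right)} = 6 + o$
$A{\left(-12 \right)} 138 - 20 = \left(6 - 12\right) 138 - 20 = \left(-6\right) 138 - 20 = -828 - 20 = -848$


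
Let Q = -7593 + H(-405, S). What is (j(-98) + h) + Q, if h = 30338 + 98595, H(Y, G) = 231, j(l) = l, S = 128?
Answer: 121473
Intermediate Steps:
h = 128933
Q = -7362 (Q = -7593 + 231 = -7362)
(j(-98) + h) + Q = (-98 + 128933) - 7362 = 128835 - 7362 = 121473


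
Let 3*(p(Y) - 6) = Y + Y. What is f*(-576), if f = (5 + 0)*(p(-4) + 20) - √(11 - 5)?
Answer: -67200 + 576*√6 ≈ -65789.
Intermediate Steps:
p(Y) = 6 + 2*Y/3 (p(Y) = 6 + (Y + Y)/3 = 6 + (2*Y)/3 = 6 + 2*Y/3)
f = 350/3 - √6 (f = (5 + 0)*((6 + (⅔)*(-4)) + 20) - √(11 - 5) = 5*((6 - 8/3) + 20) - √6 = 5*(10/3 + 20) - √6 = 5*(70/3) - √6 = 350/3 - √6 ≈ 114.22)
f*(-576) = (350/3 - √6)*(-576) = -67200 + 576*√6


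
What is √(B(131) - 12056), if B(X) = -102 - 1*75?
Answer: I*√12233 ≈ 110.6*I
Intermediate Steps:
B(X) = -177 (B(X) = -102 - 75 = -177)
√(B(131) - 12056) = √(-177 - 12056) = √(-12233) = I*√12233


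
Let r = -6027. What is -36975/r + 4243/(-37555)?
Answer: 64905884/10778285 ≈ 6.0219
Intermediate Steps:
-36975/r + 4243/(-37555) = -36975/(-6027) + 4243/(-37555) = -36975*(-1/6027) + 4243*(-1/37555) = 12325/2009 - 4243/37555 = 64905884/10778285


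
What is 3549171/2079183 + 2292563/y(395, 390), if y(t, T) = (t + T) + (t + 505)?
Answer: 1590879456388/1167807785 ≈ 1362.3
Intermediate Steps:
y(t, T) = 505 + T + 2*t (y(t, T) = (T + t) + (505 + t) = 505 + T + 2*t)
3549171/2079183 + 2292563/y(395, 390) = 3549171/2079183 + 2292563/(505 + 390 + 2*395) = 3549171*(1/2079183) + 2292563/(505 + 390 + 790) = 1183057/693061 + 2292563/1685 = 1590879456388/1167807785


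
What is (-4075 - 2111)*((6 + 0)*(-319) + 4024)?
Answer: -13052460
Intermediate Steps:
(-4075 - 2111)*((6 + 0)*(-319) + 4024) = -6186*(6*(-319) + 4024) = -6186*(-1914 + 4024) = -6186*2110 = -13052460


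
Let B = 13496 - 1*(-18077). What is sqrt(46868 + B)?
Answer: sqrt(78441) ≈ 280.07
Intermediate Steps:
B = 31573 (B = 13496 + 18077 = 31573)
sqrt(46868 + B) = sqrt(46868 + 31573) = sqrt(78441)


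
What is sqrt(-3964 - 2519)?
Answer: I*sqrt(6483) ≈ 80.517*I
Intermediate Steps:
sqrt(-3964 - 2519) = sqrt(-6483) = I*sqrt(6483)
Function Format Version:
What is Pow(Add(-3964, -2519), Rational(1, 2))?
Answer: Mul(I, Pow(6483, Rational(1, 2))) ≈ Mul(80.517, I)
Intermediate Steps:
Pow(Add(-3964, -2519), Rational(1, 2)) = Pow(-6483, Rational(1, 2)) = Mul(I, Pow(6483, Rational(1, 2)))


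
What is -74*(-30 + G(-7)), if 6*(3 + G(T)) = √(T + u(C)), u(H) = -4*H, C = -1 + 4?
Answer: 2442 - 37*I*√19/3 ≈ 2442.0 - 53.76*I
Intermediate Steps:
C = 3
G(T) = -3 + √(-12 + T)/6 (G(T) = -3 + √(T - 4*3)/6 = -3 + √(T - 12)/6 = -3 + √(-12 + T)/6)
-74*(-30 + G(-7)) = -74*(-30 + (-3 + √(-12 - 7)/6)) = -74*(-30 + (-3 + √(-19)/6)) = -74*(-30 + (-3 + (I*√19)/6)) = -74*(-30 + (-3 + I*√19/6)) = -74*(-33 + I*√19/6) = 2442 - 37*I*√19/3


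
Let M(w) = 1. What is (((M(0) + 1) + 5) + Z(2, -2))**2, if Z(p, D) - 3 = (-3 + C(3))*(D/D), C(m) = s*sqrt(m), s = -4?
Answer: 97 - 56*sqrt(3) ≈ 0.0051548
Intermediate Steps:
C(m) = -4*sqrt(m)
Z(p, D) = -4*sqrt(3) (Z(p, D) = 3 + (-3 - 4*sqrt(3))*(D/D) = 3 + (-3 - 4*sqrt(3))*1 = 3 + (-3 - 4*sqrt(3)) = -4*sqrt(3))
(((M(0) + 1) + 5) + Z(2, -2))**2 = (((1 + 1) + 5) - 4*sqrt(3))**2 = ((2 + 5) - 4*sqrt(3))**2 = (7 - 4*sqrt(3))**2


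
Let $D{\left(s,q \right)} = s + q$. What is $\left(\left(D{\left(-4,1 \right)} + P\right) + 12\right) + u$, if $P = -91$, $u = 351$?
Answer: $269$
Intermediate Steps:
$D{\left(s,q \right)} = q + s$
$\left(\left(D{\left(-4,1 \right)} + P\right) + 12\right) + u = \left(\left(\left(1 - 4\right) - 91\right) + 12\right) + 351 = \left(\left(-3 - 91\right) + 12\right) + 351 = \left(-94 + 12\right) + 351 = -82 + 351 = 269$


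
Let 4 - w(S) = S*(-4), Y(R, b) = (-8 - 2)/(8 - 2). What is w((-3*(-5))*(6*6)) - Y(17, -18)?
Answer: 6497/3 ≈ 2165.7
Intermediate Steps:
Y(R, b) = -5/3 (Y(R, b) = -10/6 = -10*1/6 = -5/3)
w(S) = 4 + 4*S (w(S) = 4 - S*(-4) = 4 - (-4)*S = 4 + 4*S)
w((-3*(-5))*(6*6)) - Y(17, -18) = (4 + 4*((-3*(-5))*(6*6))) - 1*(-5/3) = (4 + 4*(15*36)) + 5/3 = (4 + 4*540) + 5/3 = (4 + 2160) + 5/3 = 2164 + 5/3 = 6497/3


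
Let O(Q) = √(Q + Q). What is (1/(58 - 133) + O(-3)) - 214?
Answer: -16051/75 + I*√6 ≈ -214.01 + 2.4495*I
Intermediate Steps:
O(Q) = √2*√Q (O(Q) = √(2*Q) = √2*√Q)
(1/(58 - 133) + O(-3)) - 214 = (1/(58 - 133) + √2*√(-3)) - 214 = (1/(-75) + √2*(I*√3)) - 214 = (-1/75 + I*√6) - 214 = -16051/75 + I*√6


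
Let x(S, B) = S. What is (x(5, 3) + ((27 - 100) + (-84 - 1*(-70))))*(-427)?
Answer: 35014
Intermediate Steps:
(x(5, 3) + ((27 - 100) + (-84 - 1*(-70))))*(-427) = (5 + ((27 - 100) + (-84 - 1*(-70))))*(-427) = (5 + (-73 + (-84 + 70)))*(-427) = (5 + (-73 - 14))*(-427) = (5 - 87)*(-427) = -82*(-427) = 35014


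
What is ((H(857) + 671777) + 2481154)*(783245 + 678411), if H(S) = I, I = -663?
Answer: 4607531435808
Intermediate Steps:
H(S) = -663
((H(857) + 671777) + 2481154)*(783245 + 678411) = ((-663 + 671777) + 2481154)*(783245 + 678411) = (671114 + 2481154)*1461656 = 3152268*1461656 = 4607531435808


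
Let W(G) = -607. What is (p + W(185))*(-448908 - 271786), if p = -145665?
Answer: 105417352768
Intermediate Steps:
(p + W(185))*(-448908 - 271786) = (-145665 - 607)*(-448908 - 271786) = -146272*(-720694) = 105417352768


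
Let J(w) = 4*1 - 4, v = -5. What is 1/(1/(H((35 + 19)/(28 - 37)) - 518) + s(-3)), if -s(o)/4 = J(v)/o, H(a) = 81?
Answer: -437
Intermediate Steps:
J(w) = 0 (J(w) = 4 - 4 = 0)
s(o) = 0 (s(o) = -0/o = -4*0 = 0)
1/(1/(H((35 + 19)/(28 - 37)) - 518) + s(-3)) = 1/(1/(81 - 518) + 0) = 1/(1/(-437) + 0) = 1/(-1/437 + 0) = 1/(-1/437) = -437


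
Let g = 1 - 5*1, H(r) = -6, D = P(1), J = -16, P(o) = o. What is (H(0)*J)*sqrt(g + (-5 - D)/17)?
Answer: 96*I*sqrt(1258)/17 ≈ 200.29*I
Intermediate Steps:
D = 1
g = -4 (g = 1 - 5 = -4)
(H(0)*J)*sqrt(g + (-5 - D)/17) = (-6*(-16))*sqrt(-4 + (-5 - 1*1)/17) = 96*sqrt(-4 + (-5 - 1)*(1/17)) = 96*sqrt(-4 - 6*1/17) = 96*sqrt(-4 - 6/17) = 96*sqrt(-74/17) = 96*(I*sqrt(1258)/17) = 96*I*sqrt(1258)/17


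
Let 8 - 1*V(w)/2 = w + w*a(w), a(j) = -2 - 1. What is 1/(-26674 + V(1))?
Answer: -1/26654 ≈ -3.7518e-5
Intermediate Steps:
a(j) = -3
V(w) = 16 + 4*w (V(w) = 16 - 2*(w + w*(-3)) = 16 - 2*(w - 3*w) = 16 - (-4)*w = 16 + 4*w)
1/(-26674 + V(1)) = 1/(-26674 + (16 + 4*1)) = 1/(-26674 + (16 + 4)) = 1/(-26674 + 20) = 1/(-26654) = -1/26654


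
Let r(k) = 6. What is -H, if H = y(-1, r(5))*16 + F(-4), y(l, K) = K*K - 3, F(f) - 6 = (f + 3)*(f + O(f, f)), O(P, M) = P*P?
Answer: -522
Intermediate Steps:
O(P, M) = P**2
F(f) = 6 + (3 + f)*(f + f**2) (F(f) = 6 + (f + 3)*(f + f**2) = 6 + (3 + f)*(f + f**2))
y(l, K) = -3 + K**2 (y(l, K) = K**2 - 3 = -3 + K**2)
H = 522 (H = (-3 + 6**2)*16 + (6 + (-4)**3 + 3*(-4) + 4*(-4)**2) = (-3 + 36)*16 + (6 - 64 - 12 + 4*16) = 33*16 + (6 - 64 - 12 + 64) = 528 - 6 = 522)
-H = -1*522 = -522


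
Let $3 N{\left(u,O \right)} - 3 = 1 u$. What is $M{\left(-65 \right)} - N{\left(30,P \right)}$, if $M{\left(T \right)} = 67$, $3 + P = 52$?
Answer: $56$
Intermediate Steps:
$P = 49$ ($P = -3 + 52 = 49$)
$N{\left(u,O \right)} = 1 + \frac{u}{3}$ ($N{\left(u,O \right)} = 1 + \frac{1 u}{3} = 1 + \frac{u}{3}$)
$M{\left(-65 \right)} - N{\left(30,P \right)} = 67 - \left(1 + \frac{1}{3} \cdot 30\right) = 67 - \left(1 + 10\right) = 67 - 11 = 56$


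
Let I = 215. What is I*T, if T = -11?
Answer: -2365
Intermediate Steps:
I*T = 215*(-11) = -2365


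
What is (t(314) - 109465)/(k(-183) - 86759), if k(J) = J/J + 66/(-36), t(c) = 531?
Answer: 653604/520559 ≈ 1.2556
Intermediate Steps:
k(J) = -5/6 (k(J) = 1 + 66*(-1/36) = 1 - 11/6 = -5/6)
(t(314) - 109465)/(k(-183) - 86759) = (531 - 109465)/(-5/6 - 86759) = -108934/(-520559/6) = -108934*(-6/520559) = 653604/520559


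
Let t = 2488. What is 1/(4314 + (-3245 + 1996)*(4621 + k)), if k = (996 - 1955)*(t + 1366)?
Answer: 1/4610519199 ≈ 2.1690e-10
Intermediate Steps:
k = -3695986 (k = (996 - 1955)*(2488 + 1366) = -959*3854 = -3695986)
1/(4314 + (-3245 + 1996)*(4621 + k)) = 1/(4314 + (-3245 + 1996)*(4621 - 3695986)) = 1/(4314 - 1249*(-3691365)) = 1/(4314 + 4610514885) = 1/4610519199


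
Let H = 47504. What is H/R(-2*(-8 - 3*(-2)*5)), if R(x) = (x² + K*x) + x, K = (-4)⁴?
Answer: -11876/2343 ≈ -5.0687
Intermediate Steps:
K = 256
R(x) = x² + 257*x (R(x) = (x² + 256*x) + x = x² + 257*x)
H/R(-2*(-8 - 3*(-2)*5)) = 47504/(((-2*(-8 - 3*(-2)*5))*(257 - 2*(-8 - 3*(-2)*5)))) = 47504/(((-2*(-8 + 6*5))*(257 - 2*(-8 + 6*5)))) = 47504/(((-2*(-8 + 30))*(257 - 2*(-8 + 30)))) = 47504/(((-2*22)*(257 - 2*22))) = 47504/((-44*(257 - 44))) = 47504/((-44*213)) = 47504/(-9372) = 47504*(-1/9372) = -11876/2343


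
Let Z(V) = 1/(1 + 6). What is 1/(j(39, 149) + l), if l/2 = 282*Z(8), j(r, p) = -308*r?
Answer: -7/83520 ≈ -8.3812e-5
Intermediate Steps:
Z(V) = ⅐ (Z(V) = 1/7 = ⅐)
l = 564/7 (l = 2*(282*(⅐)) = 2*(282/7) = 564/7 ≈ 80.571)
1/(j(39, 149) + l) = 1/(-308*39 + 564/7) = 1/(-12012 + 564/7) = 1/(-83520/7) = -7/83520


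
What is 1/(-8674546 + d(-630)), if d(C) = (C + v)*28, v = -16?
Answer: -1/8692634 ≈ -1.1504e-7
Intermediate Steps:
d(C) = -448 + 28*C (d(C) = (C - 16)*28 = (-16 + C)*28 = -448 + 28*C)
1/(-8674546 + d(-630)) = 1/(-8674546 + (-448 + 28*(-630))) = 1/(-8674546 + (-448 - 17640)) = 1/(-8674546 - 18088) = 1/(-8692634) = -1/8692634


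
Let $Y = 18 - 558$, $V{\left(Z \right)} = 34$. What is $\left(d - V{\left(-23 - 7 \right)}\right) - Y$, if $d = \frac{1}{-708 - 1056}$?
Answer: $\frac{892583}{1764} \approx 506.0$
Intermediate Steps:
$Y = -540$ ($Y = 18 - 558 = -540$)
$d = - \frac{1}{1764}$ ($d = \frac{1}{-1764} = - \frac{1}{1764} \approx -0.00056689$)
$\left(d - V{\left(-23 - 7 \right)}\right) - Y = \left(- \frac{1}{1764} - 34\right) - -540 = \left(- \frac{1}{1764} - 34\right) + 540 = - \frac{59977}{1764} + 540 = \frac{892583}{1764}$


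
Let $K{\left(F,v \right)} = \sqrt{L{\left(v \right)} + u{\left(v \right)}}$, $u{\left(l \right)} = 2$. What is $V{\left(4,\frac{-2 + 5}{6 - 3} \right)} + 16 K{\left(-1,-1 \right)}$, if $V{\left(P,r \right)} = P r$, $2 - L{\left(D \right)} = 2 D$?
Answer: $4 + 16 \sqrt{6} \approx 43.192$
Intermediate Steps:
$L{\left(D \right)} = 2 - 2 D$
$K{\left(F,v \right)} = \sqrt{4 - 2 v}$ ($K{\left(F,v \right)} = \sqrt{\left(2 - 2 v\right) + 2} = \sqrt{4 - 2 v}$)
$V{\left(4,\frac{-2 + 5}{6 - 3} \right)} + 16 K{\left(-1,-1 \right)} = 4 \frac{-2 + 5}{6 - 3} + 16 \sqrt{4 - -2} = 4 \cdot \frac{3}{3} + 16 \sqrt{4 + 2} = 4 \cdot 3 \cdot \frac{1}{3} + 16 \sqrt{6} = 4 \cdot 1 + 16 \sqrt{6} = 4 + 16 \sqrt{6}$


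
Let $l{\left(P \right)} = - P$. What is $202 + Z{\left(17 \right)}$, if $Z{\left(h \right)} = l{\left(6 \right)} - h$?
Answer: $179$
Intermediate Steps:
$Z{\left(h \right)} = -6 - h$ ($Z{\left(h \right)} = \left(-1\right) 6 - h = -6 - h$)
$202 + Z{\left(17 \right)} = 202 - 23 = 179$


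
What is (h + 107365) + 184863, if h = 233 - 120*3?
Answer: 292101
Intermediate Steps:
h = -127 (h = 233 - 360 = -127)
(h + 107365) + 184863 = (-127 + 107365) + 184863 = 107238 + 184863 = 292101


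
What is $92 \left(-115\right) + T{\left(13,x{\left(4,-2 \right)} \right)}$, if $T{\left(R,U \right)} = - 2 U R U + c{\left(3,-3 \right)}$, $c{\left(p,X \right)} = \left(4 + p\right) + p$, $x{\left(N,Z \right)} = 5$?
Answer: $-11220$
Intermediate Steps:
$c{\left(p,X \right)} = 4 + 2 p$
$T{\left(R,U \right)} = 10 - 2 R U^{2}$ ($T{\left(R,U \right)} = - 2 U R U + \left(4 + 2 \cdot 3\right) = - 2 R U U + \left(4 + 6\right) = - 2 R U^{2} + 10 = 10 - 2 R U^{2}$)
$92 \left(-115\right) + T{\left(13,x{\left(4,-2 \right)} \right)} = 92 \left(-115\right) + \left(10 - 26 \cdot 5^{2}\right) = -10580 + \left(10 - 26 \cdot 25\right) = -10580 + \left(10 - 650\right) = -10580 - 640 = -11220$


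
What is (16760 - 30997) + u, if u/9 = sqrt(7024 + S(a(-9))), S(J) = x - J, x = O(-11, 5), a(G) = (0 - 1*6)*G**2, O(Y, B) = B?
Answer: -14237 + 27*sqrt(835) ≈ -13457.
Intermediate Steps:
a(G) = -6*G**2 (a(G) = (0 - 6)*G**2 = -6*G**2)
x = 5
S(J) = 5 - J
u = 27*sqrt(835) (u = 9*sqrt(7024 + (5 - (-6)*(-9)**2)) = 9*sqrt(7024 + (5 - (-6)*81)) = 9*sqrt(7024 + (5 - 1*(-486))) = 9*sqrt(7024 + (5 + 486)) = 9*sqrt(7024 + 491) = 9*sqrt(7515) = 9*(3*sqrt(835)) = 27*sqrt(835) ≈ 780.20)
(16760 - 30997) + u = (16760 - 30997) + 27*sqrt(835) = -14237 + 27*sqrt(835)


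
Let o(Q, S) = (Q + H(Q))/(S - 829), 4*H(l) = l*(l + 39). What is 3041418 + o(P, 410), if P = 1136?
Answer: 1274019306/419 ≈ 3.0406e+6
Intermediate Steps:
H(l) = l*(39 + l)/4 (H(l) = (l*(l + 39))/4 = (l*(39 + l))/4 = l*(39 + l)/4)
o(Q, S) = (Q + Q*(39 + Q)/4)/(-829 + S) (o(Q, S) = (Q + Q*(39 + Q)/4)/(S - 829) = (Q + Q*(39 + Q)/4)/(-829 + S))
3041418 + o(P, 410) = 3041418 + (¼)*1136*(43 + 1136)/(-829 + 410) = 3041418 + (¼)*1136*1179/(-419) = 3041418 + (¼)*1136*(-1/419)*1179 = 3041418 - 334836/419 = 1274019306/419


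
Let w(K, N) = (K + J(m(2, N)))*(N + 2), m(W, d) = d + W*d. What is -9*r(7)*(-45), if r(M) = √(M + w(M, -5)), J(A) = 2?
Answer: 810*I*√5 ≈ 1811.2*I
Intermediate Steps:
w(K, N) = (2 + K)*(2 + N) (w(K, N) = (K + 2)*(N + 2) = (2 + K)*(2 + N))
r(M) = √(-6 - 2*M) (r(M) = √(M + (4 + 2*M + 2*(-5) + M*(-5))) = √(M + (4 + 2*M - 10 - 5*M)) = √(M + (-6 - 3*M)) = √(-6 - 2*M))
-9*r(7)*(-45) = -9*√(-6 - 2*7)*(-45) = -9*√(-6 - 14)*(-45) = -18*I*√5*(-45) = 810*I*√5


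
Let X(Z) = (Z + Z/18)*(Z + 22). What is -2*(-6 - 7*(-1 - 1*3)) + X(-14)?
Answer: -1460/9 ≈ -162.22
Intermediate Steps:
X(Z) = 19*Z*(22 + Z)/18 (X(Z) = (Z + Z*(1/18))*(22 + Z) = (Z + Z/18)*(22 + Z) = (19*Z/18)*(22 + Z) = 19*Z*(22 + Z)/18)
-2*(-6 - 7*(-1 - 1*3)) + X(-14) = -2*(-6 - 7*(-1 - 1*3)) + (19/18)*(-14)*(22 - 14) = -2*(-6 - 7*(-1 - 3)) + (19/18)*(-14)*8 = -2*(-6 - 7*(-4)) - 1064/9 = -2*(-6 + 28) - 1064/9 = -2*22 - 1064/9 = -44 - 1064/9 = -1460/9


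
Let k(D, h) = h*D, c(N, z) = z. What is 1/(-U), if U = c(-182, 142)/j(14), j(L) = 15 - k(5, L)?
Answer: 55/142 ≈ 0.38732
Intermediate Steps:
k(D, h) = D*h
j(L) = 15 - 5*L
U = -142/55 (U = 142/(15 - 5*14) = 142/(15 - 70) = 142/(-55) = 142*(-1/55) = -142/55 ≈ -2.5818)
1/(-U) = 1/(-1*(-142/55)) = 1/(142/55) = 55/142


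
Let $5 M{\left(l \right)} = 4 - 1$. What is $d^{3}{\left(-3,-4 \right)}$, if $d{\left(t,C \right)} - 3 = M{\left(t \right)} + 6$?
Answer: $\frac{110592}{125} \approx 884.74$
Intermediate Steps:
$M{\left(l \right)} = \frac{3}{5}$ ($M{\left(l \right)} = \frac{4 - 1}{5} = \frac{1}{5} \cdot 3 = \frac{3}{5}$)
$d{\left(t,C \right)} = \frac{48}{5}$ ($d{\left(t,C \right)} = 3 + \left(\frac{3}{5} + 6\right) = 3 + \frac{33}{5} = \frac{48}{5}$)
$d^{3}{\left(-3,-4 \right)} = \left(\frac{48}{5}\right)^{3} = \frac{110592}{125}$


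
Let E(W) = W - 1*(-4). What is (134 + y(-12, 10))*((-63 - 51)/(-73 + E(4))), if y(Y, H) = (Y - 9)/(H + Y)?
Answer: 16473/65 ≈ 253.43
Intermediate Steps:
E(W) = 4 + W (E(W) = W + 4 = 4 + W)
y(Y, H) = (-9 + Y)/(H + Y)
(134 + y(-12, 10))*((-63 - 51)/(-73 + E(4))) = (134 + (-9 - 12)/(10 - 12))*((-63 - 51)/(-73 + (4 + 4))) = (134 - 21/(-2))*(-114/(-73 + 8)) = (134 - ½*(-21))*(-114/(-65)) = (134 + 21/2)*(-114*(-1/65)) = (289/2)*(114/65) = 16473/65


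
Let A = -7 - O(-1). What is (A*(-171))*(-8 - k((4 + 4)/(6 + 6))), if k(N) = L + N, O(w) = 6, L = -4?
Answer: -10374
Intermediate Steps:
k(N) = -4 + N
A = -13 (A = -7 - 1*6 = -7 - 6 = -13)
(A*(-171))*(-8 - k((4 + 4)/(6 + 6))) = (-13*(-171))*(-8 - (-4 + (4 + 4)/(6 + 6))) = 2223*(-8 - (-4 + 8/12)) = 2223*(-8 - (-4 + 8*(1/12))) = 2223*(-8 - (-4 + 2/3)) = 2223*(-8 - 1*(-10/3)) = 2223*(-8 + 10/3) = 2223*(-14/3) = -10374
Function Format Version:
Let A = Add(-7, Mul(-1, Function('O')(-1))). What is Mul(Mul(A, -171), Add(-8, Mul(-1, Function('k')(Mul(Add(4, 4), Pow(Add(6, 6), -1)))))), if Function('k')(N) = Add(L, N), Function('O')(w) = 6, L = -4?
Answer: -10374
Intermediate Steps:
Function('k')(N) = Add(-4, N)
A = -13 (A = Add(-7, Mul(-1, 6)) = Add(-7, -6) = -13)
Mul(Mul(A, -171), Add(-8, Mul(-1, Function('k')(Mul(Add(4, 4), Pow(Add(6, 6), -1)))))) = Mul(Mul(-13, -171), Add(-8, Mul(-1, Add(-4, Mul(Add(4, 4), Pow(Add(6, 6), -1)))))) = Mul(2223, Add(-8, Mul(-1, Add(-4, Mul(8, Pow(12, -1)))))) = Mul(2223, Add(-8, Mul(-1, Add(-4, Mul(8, Rational(1, 12)))))) = Mul(2223, Add(-8, Mul(-1, Add(-4, Rational(2, 3))))) = Mul(2223, Add(-8, Mul(-1, Rational(-10, 3)))) = Mul(2223, Add(-8, Rational(10, 3))) = Mul(2223, Rational(-14, 3)) = -10374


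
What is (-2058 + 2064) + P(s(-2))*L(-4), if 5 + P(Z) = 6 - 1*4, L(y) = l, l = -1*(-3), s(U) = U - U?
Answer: -3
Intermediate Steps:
s(U) = 0
l = 3
L(y) = 3
P(Z) = -3 (P(Z) = -5 + (6 - 1*4) = -5 + (6 - 4) = -5 + 2 = -3)
(-2058 + 2064) + P(s(-2))*L(-4) = (-2058 + 2064) - 3*3 = 6 - 9 = -3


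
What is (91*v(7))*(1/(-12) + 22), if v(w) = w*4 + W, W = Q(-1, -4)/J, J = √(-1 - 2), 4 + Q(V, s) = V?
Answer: 167531/3 + 119665*I*√3/36 ≈ 55844.0 + 5757.4*I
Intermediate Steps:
Q(V, s) = -4 + V
J = I*√3 (J = √(-3) = I*√3 ≈ 1.732*I)
W = 5*I*√3/3 (W = (-4 - 1)/((I*√3)) = -(-5)*I*√3/3 = 5*I*√3/3 ≈ 2.8868*I)
v(w) = 4*w + 5*I*√3/3 (v(w) = w*4 + 5*I*√3/3 = 4*w + 5*I*√3/3)
(91*v(7))*(1/(-12) + 22) = (91*(4*7 + 5*I*√3/3))*(1/(-12) + 22) = (91*(28 + 5*I*√3/3))*(-1/12 + 22) = (2548 + 455*I*√3/3)*(263/12) = 167531/3 + 119665*I*√3/36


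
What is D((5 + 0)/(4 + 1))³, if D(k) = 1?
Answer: 1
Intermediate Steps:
D((5 + 0)/(4 + 1))³ = 1³ = 1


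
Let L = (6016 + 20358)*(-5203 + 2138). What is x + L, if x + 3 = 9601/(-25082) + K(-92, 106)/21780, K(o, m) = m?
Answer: -5519967882064571/68285745 ≈ -8.0836e+7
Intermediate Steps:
x = -230663621/68285745 (x = -3 + (9601/(-25082) + 106/21780) = -3 + (9601*(-1/25082) + 106*(1/21780)) = -3 + (-9601/25082 + 53/10890) = -3 - 25806386/68285745 = -230663621/68285745 ≈ -3.3779)
L = -80836310 (L = 26374*(-3065) = -80836310)
x + L = -230663621/68285745 - 80836310 = -5519967882064571/68285745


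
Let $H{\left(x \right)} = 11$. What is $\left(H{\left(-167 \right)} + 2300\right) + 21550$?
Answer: $23861$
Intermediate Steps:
$\left(H{\left(-167 \right)} + 2300\right) + 21550 = \left(11 + 2300\right) + 21550 = 2311 + 21550 = 23861$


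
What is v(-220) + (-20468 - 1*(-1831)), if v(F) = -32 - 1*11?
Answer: -18680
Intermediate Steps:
v(F) = -43 (v(F) = -32 - 11 = -43)
v(-220) + (-20468 - 1*(-1831)) = -43 + (-20468 - 1*(-1831)) = -43 + (-20468 + 1831) = -43 - 18637 = -18680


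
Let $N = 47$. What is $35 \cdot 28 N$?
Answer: $46060$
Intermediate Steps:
$35 \cdot 28 N = 35 \cdot 28 \cdot 47 = 980 \cdot 47 = 46060$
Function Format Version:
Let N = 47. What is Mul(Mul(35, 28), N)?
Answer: 46060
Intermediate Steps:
Mul(Mul(35, 28), N) = Mul(Mul(35, 28), 47) = Mul(980, 47) = 46060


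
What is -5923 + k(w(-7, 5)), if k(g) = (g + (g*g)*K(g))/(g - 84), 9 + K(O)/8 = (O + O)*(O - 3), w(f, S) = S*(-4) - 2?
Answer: -2426084/53 ≈ -45775.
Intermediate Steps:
w(f, S) = -2 - 4*S (w(f, S) = -4*S - 2 = -2 - 4*S)
K(O) = -72 + 16*O*(-3 + O) (K(O) = -72 + 8*((O + O)*(O - 3)) = -72 + 8*((2*O)*(-3 + O)) = -72 + 8*(2*O*(-3 + O)) = -72 + 16*O*(-3 + O))
k(g) = (g + g**2*(-72 - 48*g + 16*g**2))/(-84 + g) (k(g) = (g + (g*g)*(-72 - 48*g + 16*g**2))/(g - 84) = (g + g**2*(-72 - 48*g + 16*g**2))/(-84 + g))
-5923 + k(w(-7, 5)) = -5923 + (-2 - 4*5)*(1 - 72*(-2 - 4*5) - 48*(-2 - 4*5)**2 + 16*(-2 - 4*5)**3)/(-84 + (-2 - 4*5)) = -5923 + (-2 - 20)*(1 - 72*(-2 - 20) - 48*(-2 - 20)**2 + 16*(-2 - 20)**3)/(-84 + (-2 - 20)) = -5923 - 22*(1 - 72*(-22) - 48*(-22)**2 + 16*(-22)**3)/(-84 - 22) = -5923 - 22*(1 + 1584 - 48*484 + 16*(-10648))/(-106) = -5923 - 22*(-1/106)*(1 + 1584 - 23232 - 170368) = -5923 - 22*(-1/106)*(-192015) = -5923 - 2112165/53 = -2426084/53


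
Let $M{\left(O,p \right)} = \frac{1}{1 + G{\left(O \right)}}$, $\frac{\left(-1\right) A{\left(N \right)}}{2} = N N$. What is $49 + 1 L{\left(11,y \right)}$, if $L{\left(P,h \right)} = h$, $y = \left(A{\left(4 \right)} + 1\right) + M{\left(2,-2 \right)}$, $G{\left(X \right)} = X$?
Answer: $\frac{55}{3} \approx 18.333$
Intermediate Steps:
$A{\left(N \right)} = - 2 N^{2}$ ($A{\left(N \right)} = - 2 N N = - 2 N^{2}$)
$M{\left(O,p \right)} = \frac{1}{1 + O}$
$y = - \frac{92}{3}$ ($y = \left(- 2 \cdot 4^{2} + 1\right) + \frac{1}{1 + 2} = \left(\left(-2\right) 16 + 1\right) + \frac{1}{3} = \left(-32 + 1\right) + \frac{1}{3} = -31 + \frac{1}{3} = - \frac{92}{3} \approx -30.667$)
$49 + 1 L{\left(11,y \right)} = 49 + 1 \left(- \frac{92}{3}\right) = 49 - \frac{92}{3} = \frac{55}{3}$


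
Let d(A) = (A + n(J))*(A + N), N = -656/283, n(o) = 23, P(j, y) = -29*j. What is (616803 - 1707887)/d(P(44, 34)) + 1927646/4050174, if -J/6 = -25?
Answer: -15700684814404/76496023129617 ≈ -0.20525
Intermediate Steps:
J = 150 (J = -6*(-25) = 150)
N = -656/283 (N = -656*1/283 = -656/283 ≈ -2.3180)
d(A) = (23 + A)*(-656/283 + A) (d(A) = (A + 23)*(A - 656/283) = (23 + A)*(-656/283 + A))
(616803 - 1707887)/d(P(44, 34)) + 1927646/4050174 = (616803 - 1707887)/(-15088/283 + (-29*44)² + 5853*(-29*44)/283) + 1927646/4050174 = -1091084/(-15088/283 + (-1276)² + (5853/283)*(-1276)) + 1927646*(1/4050174) = -1091084/(-15088/283 + 1628176 - 7468428/283) + 963823/2025087 = -1091084/453290292/283 + 963823/2025087 = -1091084*283/453290292 + 963823/2025087 = -77194193/113322573 + 963823/2025087 = -15700684814404/76496023129617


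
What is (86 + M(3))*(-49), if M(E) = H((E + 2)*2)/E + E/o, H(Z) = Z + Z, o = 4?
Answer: -54929/12 ≈ -4577.4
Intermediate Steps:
H(Z) = 2*Z
M(E) = E/4 + (8 + 4*E)/E (M(E) = (2*((E + 2)*2))/E + E/4 = (2*((2 + E)*2))/E + E*(1/4) = (2*(4 + 2*E))/E + E/4 = (8 + 4*E)/E + E/4 = E/4 + (8 + 4*E)/E)
(86 + M(3))*(-49) = (86 + (4 + 8/3 + (1/4)*3))*(-49) = (86 + (4 + 8*(1/3) + 3/4))*(-49) = (86 + (4 + 8/3 + 3/4))*(-49) = (86 + 89/12)*(-49) = (1121/12)*(-49) = -54929/12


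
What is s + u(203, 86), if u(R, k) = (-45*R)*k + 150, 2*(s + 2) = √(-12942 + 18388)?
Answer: -785462 + √5446/2 ≈ -7.8543e+5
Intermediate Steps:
s = -2 + √5446/2 (s = -2 + √(-12942 + 18388)/2 = -2 + √5446/2 ≈ 34.898)
u(R, k) = 150 - 45*R*k (u(R, k) = -45*R*k + 150 = 150 - 45*R*k)
s + u(203, 86) = (-2 + √5446/2) + (150 - 45*203*86) = (-2 + √5446/2) + (150 - 785610) = (-2 + √5446/2) - 785460 = -785462 + √5446/2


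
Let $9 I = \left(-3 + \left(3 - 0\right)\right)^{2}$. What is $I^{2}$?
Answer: $0$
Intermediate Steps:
$I = 0$ ($I = \frac{\left(-3 + \left(3 - 0\right)\right)^{2}}{9} = \frac{\left(-3 + \left(3 + 0\right)\right)^{2}}{9} = \frac{\left(-3 + 3\right)^{2}}{9} = \frac{0^{2}}{9} = \frac{1}{9} \cdot 0 = 0$)
$I^{2} = 0^{2} = 0$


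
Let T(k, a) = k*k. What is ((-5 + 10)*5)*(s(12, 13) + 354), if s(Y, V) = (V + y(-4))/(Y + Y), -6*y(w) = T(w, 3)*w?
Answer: 638975/72 ≈ 8874.7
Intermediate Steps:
T(k, a) = k²
y(w) = -w³/6 (y(w) = -w²*w/6 = -w³/6)
s(Y, V) = (32/3 + V)/(2*Y) (s(Y, V) = (V - ⅙*(-4)³)/(Y + Y) = (V - ⅙*(-64))/((2*Y)) = (V + 32/3)*(1/(2*Y)) = (32/3 + V)*(1/(2*Y)) = (32/3 + V)/(2*Y))
((-5 + 10)*5)*(s(12, 13) + 354) = ((-5 + 10)*5)*((⅙)*(32 + 3*13)/12 + 354) = (5*5)*((⅙)*(1/12)*(32 + 39) + 354) = 25*((⅙)*(1/12)*71 + 354) = 25*(71/72 + 354) = 25*(25559/72) = 638975/72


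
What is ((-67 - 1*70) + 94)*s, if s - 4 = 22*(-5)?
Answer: 4558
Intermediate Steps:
s = -106 (s = 4 + 22*(-5) = 4 - 110 = -106)
((-67 - 1*70) + 94)*s = ((-67 - 1*70) + 94)*(-106) = ((-67 - 70) + 94)*(-106) = (-137 + 94)*(-106) = -43*(-106) = 4558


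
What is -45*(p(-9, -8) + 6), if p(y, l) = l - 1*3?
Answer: 225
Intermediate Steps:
p(y, l) = -3 + l (p(y, l) = l - 3 = -3 + l)
-45*(p(-9, -8) + 6) = -45*((-3 - 8) + 6) = -45*(-11 + 6) = -45*(-5) = 225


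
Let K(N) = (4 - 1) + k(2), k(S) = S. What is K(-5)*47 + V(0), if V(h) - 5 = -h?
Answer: 240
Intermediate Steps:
K(N) = 5 (K(N) = (4 - 1) + 2 = 3 + 2 = 5)
V(h) = 5 - h
K(-5)*47 + V(0) = 5*47 + (5 - 1*0) = 235 + (5 + 0) = 235 + 5 = 240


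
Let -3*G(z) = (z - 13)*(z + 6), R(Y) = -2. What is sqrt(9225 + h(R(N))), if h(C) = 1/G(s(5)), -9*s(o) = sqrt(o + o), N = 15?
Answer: 3*sqrt(6465727 - 64575*sqrt(10))/sqrt(6308 - 63*sqrt(10)) ≈ 96.047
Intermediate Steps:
s(o) = -sqrt(2)*sqrt(o)/9 (s(o) = -sqrt(o + o)/9 = -sqrt(2)*sqrt(o)/9)
G(z) = -(-13 + z)*(6 + z)/3 (G(z) = -(z - 13)*(z + 6)/3 = -(-13 + z)*(6 + z)/3)
h(C) = 1/(6308/243 - 7*sqrt(10)/27) (h(C) = 1/(26 - (-sqrt(2)*sqrt(5)/9)**2/3 + 7*(-sqrt(2)*sqrt(5)/9)/3) = 1/(26 - (-sqrt(10)/9)**2/3 + 7*(-sqrt(10)/9)/3) = 1/(26 - 1/3*10/81 - 7*sqrt(10)/27) = 1/(26 - 10/243 - 7*sqrt(10)/27) = 1/(6308/243 - 7*sqrt(10)/27))
sqrt(9225 + h(R(N))) = sqrt(9225 + (766422/19875587 + 15309*sqrt(10)/39751174)) = sqrt(183353056497/19875587 + 15309*sqrt(10)/39751174)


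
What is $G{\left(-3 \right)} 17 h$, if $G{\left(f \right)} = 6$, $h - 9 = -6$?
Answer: $306$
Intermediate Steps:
$h = 3$ ($h = 9 - 6 = 3$)
$G{\left(-3 \right)} 17 h = 6 \cdot 17 \cdot 3 = 6 \cdot 51 = 306$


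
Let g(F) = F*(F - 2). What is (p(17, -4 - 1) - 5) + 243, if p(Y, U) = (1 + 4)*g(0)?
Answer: 238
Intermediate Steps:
g(F) = F*(-2 + F)
p(Y, U) = 0 (p(Y, U) = (1 + 4)*(0*(-2 + 0)) = 5*(0*(-2)) = 5*0 = 0)
(p(17, -4 - 1) - 5) + 243 = (0 - 5) + 243 = -5 + 243 = 238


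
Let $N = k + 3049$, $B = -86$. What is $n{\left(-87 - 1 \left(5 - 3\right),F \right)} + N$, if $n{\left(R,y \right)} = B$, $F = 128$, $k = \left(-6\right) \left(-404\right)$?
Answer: $5387$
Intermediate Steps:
$k = 2424$
$n{\left(R,y \right)} = -86$
$N = 5473$ ($N = 2424 + 3049 = 5473$)
$n{\left(-87 - 1 \left(5 - 3\right),F \right)} + N = -86 + 5473 = 5387$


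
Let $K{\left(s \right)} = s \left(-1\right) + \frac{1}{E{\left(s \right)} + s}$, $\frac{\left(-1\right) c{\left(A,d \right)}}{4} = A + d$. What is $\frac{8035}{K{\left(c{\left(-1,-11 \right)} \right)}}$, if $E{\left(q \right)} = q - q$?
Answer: $- \frac{385680}{2303} \approx -167.47$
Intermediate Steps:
$E{\left(q \right)} = 0$
$c{\left(A,d \right)} = - 4 A - 4 d$ ($c{\left(A,d \right)} = - 4 \left(A + d\right) = - 4 A - 4 d$)
$K{\left(s \right)} = \frac{1}{s} - s$ ($K{\left(s \right)} = s \left(-1\right) + \frac{1}{0 + s} = - s + \frac{1}{s} = \frac{1}{s} - s$)
$\frac{8035}{K{\left(c{\left(-1,-11 \right)} \right)}} = \frac{8035}{\frac{1}{\left(-4\right) \left(-1\right) - -44} - \left(\left(-4\right) \left(-1\right) - -44\right)} = \frac{8035}{\frac{1}{4 + 44} - \left(4 + 44\right)} = \frac{8035}{\frac{1}{48} - 48} = \frac{8035}{- \frac{2303}{48}} = 8035 \left(- \frac{48}{2303}\right) = - \frac{385680}{2303}$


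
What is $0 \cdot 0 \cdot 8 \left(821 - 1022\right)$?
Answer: $0$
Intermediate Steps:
$0 \cdot 0 \cdot 8 \left(821 - 1022\right) = 0 \cdot 8 \left(-201\right) = 0 \left(-201\right) = 0$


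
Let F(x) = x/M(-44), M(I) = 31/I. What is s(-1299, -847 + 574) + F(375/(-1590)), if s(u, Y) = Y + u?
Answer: -2582246/1643 ≈ -1571.7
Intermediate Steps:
F(x) = -44*x/31 (F(x) = x/((31/(-44))) = x/((31*(-1/44))) = x/(-31/44) = x*(-44/31) = -44*x/31)
s(-1299, -847 + 574) + F(375/(-1590)) = ((-847 + 574) - 1299) - 16500/(31*(-1590)) = (-273 - 1299) - 16500*(-1)/(31*1590) = -1572 - 44/31*(-25/106) = -1572 + 550/1643 = -2582246/1643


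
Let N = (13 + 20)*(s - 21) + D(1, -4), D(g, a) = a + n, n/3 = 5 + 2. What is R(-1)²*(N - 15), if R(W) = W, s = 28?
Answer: 233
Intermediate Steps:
n = 21 (n = 3*(5 + 2) = 3*7 = 21)
D(g, a) = 21 + a (D(g, a) = a + 21 = 21 + a)
N = 248 (N = (13 + 20)*(28 - 21) + (21 - 4) = 33*7 + 17 = 231 + 17 = 248)
R(-1)²*(N - 15) = (-1)²*(248 - 15) = 1*233 = 233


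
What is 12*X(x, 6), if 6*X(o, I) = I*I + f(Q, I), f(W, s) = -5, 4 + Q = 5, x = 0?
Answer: 62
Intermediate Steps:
Q = 1 (Q = -4 + 5 = 1)
X(o, I) = -⅚ + I²/6 (X(o, I) = (I*I - 5)/6 = (I² - 5)/6 = (-5 + I²)/6 = -⅚ + I²/6)
12*X(x, 6) = 12*(-⅚ + (⅙)*6²) = 12*(-⅚ + (⅙)*36) = 12*(-⅚ + 6) = 12*(31/6) = 62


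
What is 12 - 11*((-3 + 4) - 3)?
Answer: 34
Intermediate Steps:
12 - 11*((-3 + 4) - 3) = 12 - 11*(1 - 3) = 12 - 11*(-2) = 12 + 22 = 34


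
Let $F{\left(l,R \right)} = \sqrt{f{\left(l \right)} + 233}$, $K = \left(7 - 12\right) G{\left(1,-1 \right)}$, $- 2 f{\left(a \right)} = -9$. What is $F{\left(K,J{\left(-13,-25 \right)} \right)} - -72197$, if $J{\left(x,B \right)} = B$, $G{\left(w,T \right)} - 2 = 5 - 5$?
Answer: $72197 + \frac{5 \sqrt{38}}{2} \approx 72212.0$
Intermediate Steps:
$G{\left(w,T \right)} = 2$ ($G{\left(w,T \right)} = 2 + \left(5 - 5\right) = 2 + 0 = 2$)
$f{\left(a \right)} = \frac{9}{2}$ ($f{\left(a \right)} = \left(- \frac{1}{2}\right) \left(-9\right) = \frac{9}{2}$)
$K = -10$ ($K = \left(7 - 12\right) 2 = \left(-5\right) 2 = -10$)
$F{\left(l,R \right)} = \frac{5 \sqrt{38}}{2}$ ($F{\left(l,R \right)} = \sqrt{\frac{9}{2} + 233} = \sqrt{\frac{475}{2}} = \frac{5 \sqrt{38}}{2}$)
$F{\left(K,J{\left(-13,-25 \right)} \right)} - -72197 = \frac{5 \sqrt{38}}{2} - -72197 = \frac{5 \sqrt{38}}{2} + 72197 = 72197 + \frac{5 \sqrt{38}}{2}$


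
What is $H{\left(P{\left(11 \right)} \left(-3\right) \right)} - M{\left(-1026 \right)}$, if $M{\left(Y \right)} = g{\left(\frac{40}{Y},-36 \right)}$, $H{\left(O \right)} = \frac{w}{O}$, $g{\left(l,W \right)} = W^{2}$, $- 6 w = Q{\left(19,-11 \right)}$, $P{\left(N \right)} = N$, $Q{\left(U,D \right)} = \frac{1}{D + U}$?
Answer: $- \frac{2052863}{1584} \approx -1296.0$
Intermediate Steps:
$w = - \frac{1}{48}$ ($w = - \frac{1}{6 \left(-11 + 19\right)} = - \frac{1}{6 \cdot 8} = \left(- \frac{1}{6}\right) \frac{1}{8} = - \frac{1}{48} \approx -0.020833$)
$H{\left(O \right)} = - \frac{1}{48 O}$
$M{\left(Y \right)} = 1296$ ($M{\left(Y \right)} = \left(-36\right)^{2} = 1296$)
$H{\left(P{\left(11 \right)} \left(-3\right) \right)} - M{\left(-1026 \right)} = - \frac{1}{48 \cdot 11 \left(-3\right)} - 1296 = - \frac{1}{48 \left(-33\right)} - 1296 = \left(- \frac{1}{48}\right) \left(- \frac{1}{33}\right) - 1296 = \frac{1}{1584} - 1296 = - \frac{2052863}{1584}$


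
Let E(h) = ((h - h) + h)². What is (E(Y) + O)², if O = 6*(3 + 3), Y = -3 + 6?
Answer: 2025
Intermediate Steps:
Y = 3
E(h) = h² (E(h) = (0 + h)² = h²)
O = 36 (O = 6*6 = 36)
(E(Y) + O)² = (3² + 36)² = (9 + 36)² = 45² = 2025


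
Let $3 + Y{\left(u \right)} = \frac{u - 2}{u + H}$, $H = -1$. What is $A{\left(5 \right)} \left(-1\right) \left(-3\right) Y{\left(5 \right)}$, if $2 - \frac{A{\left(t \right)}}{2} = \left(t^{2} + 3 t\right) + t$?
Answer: $\frac{1161}{2} \approx 580.5$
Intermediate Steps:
$A{\left(t \right)} = 4 - 8 t - 2 t^{2}$ ($A{\left(t \right)} = 4 - 2 \left(\left(t^{2} + 3 t\right) + t\right) = 4 - 2 \left(t^{2} + 4 t\right) = 4 - \left(2 t^{2} + 8 t\right) = 4 - 8 t - 2 t^{2}$)
$Y{\left(u \right)} = -3 + \frac{-2 + u}{-1 + u}$ ($Y{\left(u \right)} = -3 + \frac{u - 2}{u - 1} = -3 + \frac{-2 + u}{-1 + u}$)
$A{\left(5 \right)} \left(-1\right) \left(-3\right) Y{\left(5 \right)} = \left(4 - 40 - 2 \cdot 5^{2}\right) \left(-1\right) \left(-3\right) \frac{1 - 10}{-1 + 5} = \left(4 - 40 - 50\right) 3 \frac{1 - 10}{4} = \left(4 - 40 - 50\right) 3 \cdot \frac{1}{4} \left(-9\right) = - 86 \cdot 3 \left(- \frac{9}{4}\right) = \left(-86\right) \left(- \frac{27}{4}\right) = \frac{1161}{2}$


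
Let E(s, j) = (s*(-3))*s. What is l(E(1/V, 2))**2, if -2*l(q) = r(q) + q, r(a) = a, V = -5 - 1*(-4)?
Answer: 9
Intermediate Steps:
V = -1 (V = -5 + 4 = -1)
E(s, j) = -3*s**2 (E(s, j) = (-3*s)*s = -3*s**2)
l(q) = -q (l(q) = -(q + q)/2 = -q)
l(E(1/V, 2))**2 = (-(-3)*(1/(-1))**2)**2 = (-(-3)*(-1)**2)**2 = (-(-3))**2 = (-1*(-3))**2 = 3**2 = 9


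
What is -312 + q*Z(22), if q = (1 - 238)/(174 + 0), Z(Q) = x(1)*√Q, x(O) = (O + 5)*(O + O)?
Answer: -312 - 474*√22/29 ≈ -388.66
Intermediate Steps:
x(O) = 2*O*(5 + O) (x(O) = (5 + O)*(2*O) = 2*O*(5 + O))
Z(Q) = 12*√Q (Z(Q) = (2*1*(5 + 1))*√Q = (2*1*6)*√Q = 12*√Q)
q = -79/58 (q = -237/174 = -237*1/174 = -79/58 ≈ -1.3621)
-312 + q*Z(22) = -312 - 474*√22/29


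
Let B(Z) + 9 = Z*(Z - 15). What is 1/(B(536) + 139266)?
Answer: 1/418513 ≈ 2.3894e-6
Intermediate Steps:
B(Z) = -9 + Z*(-15 + Z) (B(Z) = -9 + Z*(Z - 15) = -9 + Z*(-15 + Z))
1/(B(536) + 139266) = 1/((-9 + 536² - 15*536) + 139266) = 1/((-9 + 287296 - 8040) + 139266) = 1/(279247 + 139266) = 1/418513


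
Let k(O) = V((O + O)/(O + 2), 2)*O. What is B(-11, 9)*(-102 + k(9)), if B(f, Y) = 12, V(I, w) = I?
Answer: -11520/11 ≈ -1047.3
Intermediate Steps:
k(O) = 2*O²/(2 + O) (k(O) = ((O + O)/(O + 2))*O = ((2*O)/(2 + O))*O = (2*O/(2 + O))*O = 2*O²/(2 + O))
B(-11, 9)*(-102 + k(9)) = 12*(-102 + 2*9²/(2 + 9)) = 12*(-102 + 2*81/11) = 12*(-102 + 2*81*(1/11)) = 12*(-102 + 162/11) = 12*(-960/11) = -11520/11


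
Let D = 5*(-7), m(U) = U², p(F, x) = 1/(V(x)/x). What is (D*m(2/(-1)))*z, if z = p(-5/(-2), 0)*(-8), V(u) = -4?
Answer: 0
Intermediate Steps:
p(F, x) = -x/4 (p(F, x) = 1/(-4/x) = -x/4)
D = -35
z = 0 (z = -¼*0*(-8) = 0*(-8) = 0)
(D*m(2/(-1)))*z = -35*(2/(-1))²*0 = -35*(2*(-1))²*0 = -35*(-2)²*0 = -35*4*0 = -140*0 = 0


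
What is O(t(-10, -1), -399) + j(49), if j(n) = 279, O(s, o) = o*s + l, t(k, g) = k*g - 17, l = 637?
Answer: 3709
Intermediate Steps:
t(k, g) = -17 + g*k (t(k, g) = g*k - 17 = -17 + g*k)
O(s, o) = 637 + o*s (O(s, o) = o*s + 637 = 637 + o*s)
O(t(-10, -1), -399) + j(49) = (637 - 399*(-17 - 1*(-10))) + 279 = (637 - 399*(-17 + 10)) + 279 = (637 - 399*(-7)) + 279 = (637 + 2793) + 279 = 3430 + 279 = 3709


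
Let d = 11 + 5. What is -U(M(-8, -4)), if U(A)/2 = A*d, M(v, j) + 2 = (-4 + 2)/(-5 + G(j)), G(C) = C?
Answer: 512/9 ≈ 56.889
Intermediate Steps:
d = 16
M(v, j) = -2 - 2/(-5 + j) (M(v, j) = -2 + (-4 + 2)/(-5 + j) = -2 - 2/(-5 + j))
U(A) = 32*A (U(A) = 2*(A*16) = 2*(16*A) = 32*A)
-U(M(-8, -4)) = -32*2*(4 - 1*(-4))/(-5 - 4) = -32*2*(4 + 4)/(-9) = -32*2*(-1/9)*8 = -32*(-16)/9 = -1*(-512/9) = 512/9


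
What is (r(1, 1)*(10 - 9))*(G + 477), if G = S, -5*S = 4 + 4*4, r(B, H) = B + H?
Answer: 946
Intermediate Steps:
S = -4 (S = -(4 + 4*4)/5 = -(4 + 16)/5 = -⅕*20 = -4)
G = -4
(r(1, 1)*(10 - 9))*(G + 477) = ((1 + 1)*(10 - 9))*(-4 + 477) = (2*1)*473 = 2*473 = 946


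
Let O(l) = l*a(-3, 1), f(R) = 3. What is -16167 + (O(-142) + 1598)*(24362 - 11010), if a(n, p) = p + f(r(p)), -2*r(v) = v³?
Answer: 13736393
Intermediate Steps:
r(v) = -v³/2
a(n, p) = 3 + p (a(n, p) = p + 3 = 3 + p)
O(l) = 4*l (O(l) = l*(3 + 1) = l*4 = 4*l)
-16167 + (O(-142) + 1598)*(24362 - 11010) = -16167 + (4*(-142) + 1598)*(24362 - 11010) = -16167 + (-568 + 1598)*13352 = -16167 + 1030*13352 = -16167 + 13752560 = 13736393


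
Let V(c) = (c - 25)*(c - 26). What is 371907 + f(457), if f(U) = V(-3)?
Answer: 372719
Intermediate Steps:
V(c) = (-26 + c)*(-25 + c) (V(c) = (-25 + c)*(-26 + c) = (-26 + c)*(-25 + c))
f(U) = 812 (f(U) = 650 + (-3)**2 - 51*(-3) = 650 + 9 + 153 = 812)
371907 + f(457) = 371907 + 812 = 372719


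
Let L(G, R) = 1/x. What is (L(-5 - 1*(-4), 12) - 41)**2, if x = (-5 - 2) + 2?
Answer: 42436/25 ≈ 1697.4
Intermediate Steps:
x = -5 (x = -7 + 2 = -5)
L(G, R) = -1/5 (L(G, R) = 1/(-5) = -1/5)
(L(-5 - 1*(-4), 12) - 41)**2 = (-1/5 - 41)**2 = (-206/5)**2 = 42436/25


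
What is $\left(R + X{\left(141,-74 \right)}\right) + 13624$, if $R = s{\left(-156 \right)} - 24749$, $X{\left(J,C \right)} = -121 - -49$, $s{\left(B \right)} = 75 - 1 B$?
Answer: $-10966$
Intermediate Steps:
$s{\left(B \right)} = 75 - B$
$X{\left(J,C \right)} = -72$ ($X{\left(J,C \right)} = -121 + 49 = -72$)
$R = -24518$ ($R = \left(75 - -156\right) - 24749 = \left(75 + 156\right) - 24749 = 231 - 24749 = -24518$)
$\left(R + X{\left(141,-74 \right)}\right) + 13624 = \left(-24518 - 72\right) + 13624 = -24590 + 13624 = -10966$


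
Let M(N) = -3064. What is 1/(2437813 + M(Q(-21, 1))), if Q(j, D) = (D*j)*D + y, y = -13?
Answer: 1/2434749 ≈ 4.1072e-7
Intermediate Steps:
Q(j, D) = -13 + j*D² (Q(j, D) = (D*j)*D - 13 = j*D² - 13 = -13 + j*D²)
1/(2437813 + M(Q(-21, 1))) = 1/(2437813 - 3064) = 1/2434749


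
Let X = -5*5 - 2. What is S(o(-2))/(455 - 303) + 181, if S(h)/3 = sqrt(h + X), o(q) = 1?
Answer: 181 + 3*I*sqrt(26)/152 ≈ 181.0 + 0.10064*I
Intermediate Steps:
X = -27 (X = -25 - 2 = -27)
S(h) = 3*sqrt(-27 + h) (S(h) = 3*sqrt(h - 27) = 3*sqrt(-27 + h))
S(o(-2))/(455 - 303) + 181 = (3*sqrt(-27 + 1))/(455 - 303) + 181 = (3*sqrt(-26))/152 + 181 = (3*(I*sqrt(26)))*(1/152) + 181 = (3*I*sqrt(26))*(1/152) + 181 = 3*I*sqrt(26)/152 + 181 = 181 + 3*I*sqrt(26)/152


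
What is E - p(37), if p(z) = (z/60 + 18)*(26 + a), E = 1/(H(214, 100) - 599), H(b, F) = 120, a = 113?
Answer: -74371037/28740 ≈ -2587.7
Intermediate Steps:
E = -1/479 (E = 1/(120 - 599) = 1/(-479) = -1/479 ≈ -0.0020877)
p(z) = 2502 + 139*z/60 (p(z) = (z/60 + 18)*(26 + 113) = (z*(1/60) + 18)*139 = (z/60 + 18)*139 = (18 + z/60)*139 = 2502 + 139*z/60)
E - p(37) = -1/479 - (2502 + (139/60)*37) = -1/479 - (2502 + 5143/60) = -1/479 - 1*155263/60 = -1/479 - 155263/60 = -74371037/28740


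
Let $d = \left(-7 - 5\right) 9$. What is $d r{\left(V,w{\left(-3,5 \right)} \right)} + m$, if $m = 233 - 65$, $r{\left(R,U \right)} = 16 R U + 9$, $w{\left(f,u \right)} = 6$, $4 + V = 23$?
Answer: $-197796$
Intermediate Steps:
$V = 19$ ($V = -4 + 23 = 19$)
$r{\left(R,U \right)} = 9 + 16 R U$ ($r{\left(R,U \right)} = 16 R U + 9 = 9 + 16 R U$)
$d = -108$ ($d = \left(-12\right) 9 = -108$)
$m = 168$ ($m = 233 - 65 = 168$)
$d r{\left(V,w{\left(-3,5 \right)} \right)} + m = - 108 \left(9 + 16 \cdot 19 \cdot 6\right) + 168 = - 108 \left(9 + 1824\right) + 168 = \left(-108\right) 1833 + 168 = -197964 + 168 = -197796$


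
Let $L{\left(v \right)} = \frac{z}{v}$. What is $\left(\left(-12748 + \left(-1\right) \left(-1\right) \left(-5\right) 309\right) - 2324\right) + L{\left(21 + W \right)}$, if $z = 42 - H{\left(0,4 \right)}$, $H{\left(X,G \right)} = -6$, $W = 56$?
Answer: $- \frac{1279461}{77} \approx -16616.0$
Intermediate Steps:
$z = 48$ ($z = 42 - -6 = 42 + 6 = 48$)
$L{\left(v \right)} = \frac{48}{v}$
$\left(\left(-12748 + \left(-1\right) \left(-1\right) \left(-5\right) 309\right) - 2324\right) + L{\left(21 + W \right)} = \left(\left(-12748 + \left(-1\right) \left(-1\right) \left(-5\right) 309\right) - 2324\right) + \frac{48}{21 + 56} = \left(\left(-12748 + 1 \left(-5\right) 309\right) - 2324\right) + \frac{48}{77} = \left(\left(-12748 - 1545\right) - 2324\right) + 48 \cdot \frac{1}{77} = \left(\left(-12748 - 1545\right) - 2324\right) + \frac{48}{77} = \left(-14293 - 2324\right) + \frac{48}{77} = -16617 + \frac{48}{77} = - \frac{1279461}{77}$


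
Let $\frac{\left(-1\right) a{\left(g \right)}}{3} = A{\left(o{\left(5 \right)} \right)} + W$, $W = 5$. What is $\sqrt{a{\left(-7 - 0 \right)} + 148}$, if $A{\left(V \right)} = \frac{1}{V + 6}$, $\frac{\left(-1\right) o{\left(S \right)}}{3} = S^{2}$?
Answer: $\frac{6 \sqrt{1955}}{23} \approx 11.534$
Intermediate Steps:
$o{\left(S \right)} = - 3 S^{2}$
$A{\left(V \right)} = \frac{1}{6 + V}$
$a{\left(g \right)} = - \frac{344}{23}$ ($a{\left(g \right)} = - 3 \left(\frac{1}{6 - 3 \cdot 5^{2}} + 5\right) = - 3 \left(\frac{1}{6 - 75} + 5\right) = - 3 \left(\frac{1}{-69} + 5\right) = - 3 \left(- \frac{1}{69} + 5\right) = \left(-3\right) \frac{344}{69} = - \frac{344}{23}$)
$\sqrt{a{\left(-7 - 0 \right)} + 148} = \sqrt{- \frac{344}{23} + 148} = \sqrt{\frac{3060}{23}} = \frac{6 \sqrt{1955}}{23}$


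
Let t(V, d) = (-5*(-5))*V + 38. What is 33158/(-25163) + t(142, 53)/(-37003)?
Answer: -1317230318/931106489 ≈ -1.4147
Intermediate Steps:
t(V, d) = 38 + 25*V (t(V, d) = 25*V + 38 = 38 + 25*V)
33158/(-25163) + t(142, 53)/(-37003) = 33158/(-25163) + (38 + 25*142)/(-37003) = 33158*(-1/25163) + (38 + 3550)*(-1/37003) = -33158/25163 + 3588*(-1/37003) = -33158/25163 - 3588/37003 = -1317230318/931106489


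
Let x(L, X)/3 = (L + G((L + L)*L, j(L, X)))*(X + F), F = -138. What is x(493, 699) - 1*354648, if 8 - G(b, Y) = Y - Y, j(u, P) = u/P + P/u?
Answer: 488535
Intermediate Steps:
j(u, P) = P/u + u/P
G(b, Y) = 8 (G(b, Y) = 8 - (Y - Y) = 8 - 1*0 = 8 + 0 = 8)
x(L, X) = 3*(-138 + X)*(8 + L) (x(L, X) = 3*((L + 8)*(X - 138)) = 3*((8 + L)*(-138 + X)) = 3*((-138 + X)*(8 + L)) = 3*(-138 + X)*(8 + L))
x(493, 699) - 1*354648 = (-3312 - 414*493 + 24*699 + 3*493*699) - 1*354648 = (-3312 - 204102 + 16776 + 1033821) - 354648 = 843183 - 354648 = 488535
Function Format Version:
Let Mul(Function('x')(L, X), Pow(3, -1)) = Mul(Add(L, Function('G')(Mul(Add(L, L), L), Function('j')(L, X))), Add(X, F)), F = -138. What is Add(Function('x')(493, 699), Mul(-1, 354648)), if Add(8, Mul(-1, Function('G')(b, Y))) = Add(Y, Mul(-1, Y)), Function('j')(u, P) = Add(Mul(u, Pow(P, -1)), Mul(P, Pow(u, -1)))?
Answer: 488535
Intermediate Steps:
Function('j')(u, P) = Add(Mul(P, Pow(u, -1)), Mul(u, Pow(P, -1)))
Function('G')(b, Y) = 8 (Function('G')(b, Y) = Add(8, Mul(-1, Add(Y, Mul(-1, Y)))) = Add(8, Mul(-1, 0)) = Add(8, 0) = 8)
Function('x')(L, X) = Mul(3, Add(-138, X), Add(8, L)) (Function('x')(L, X) = Mul(3, Mul(Add(L, 8), Add(X, -138))) = Mul(3, Mul(Add(8, L), Add(-138, X))) = Mul(3, Mul(Add(-138, X), Add(8, L))) = Mul(3, Add(-138, X), Add(8, L)))
Add(Function('x')(493, 699), Mul(-1, 354648)) = Add(Add(-3312, Mul(-414, 493), Mul(24, 699), Mul(3, 493, 699)), Mul(-1, 354648)) = Add(Add(-3312, -204102, 16776, 1033821), -354648) = Add(843183, -354648) = 488535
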